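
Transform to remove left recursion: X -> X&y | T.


Left-recursive alternatives: X&y; non-recursive: T
Introduce X': X -> TX', X' -> &yX' | ε


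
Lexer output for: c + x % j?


Scan left to right, longest-match per lexeme
Tokens: ID(c), OP(+), ID(x), OP(%), ID(j)


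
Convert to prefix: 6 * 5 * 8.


left-to-right (same/higher precedence on left): tree is (* (* 6 5) 8)
Prefix: * * 6 5 8


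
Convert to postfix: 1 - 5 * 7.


* has higher precedence, evaluate 5*7 first
Postfix: 1 5 7 * -


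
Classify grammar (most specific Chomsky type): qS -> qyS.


LHS has context (more than one symbol) and |LHS| ≤ |RHS|
Classification: Type 1 (Context-Sensitive)


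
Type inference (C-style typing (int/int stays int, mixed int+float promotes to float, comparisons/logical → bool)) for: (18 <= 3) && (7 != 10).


Operand types: bool && bool
Rule: logical operators take bool operands and yield bool
Result type: bool


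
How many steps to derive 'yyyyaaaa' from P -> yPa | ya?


Derivation: P => yPa => yyPaa => yyyPaaa => yyyyaaaa
Steps: 4


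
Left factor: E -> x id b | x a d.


Common prefix: 'x'
Factored: E -> x E', E' -> id b | a d


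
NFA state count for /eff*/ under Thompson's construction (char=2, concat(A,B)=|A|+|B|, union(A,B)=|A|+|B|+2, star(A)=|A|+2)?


Syntax tree has 3 char leaf(s), 0 union(s), 1 star(s)
chars contribute 3×2 = 6; each union adds +2; each star adds +2
Total: 6 + 0 + 2 = 8 states


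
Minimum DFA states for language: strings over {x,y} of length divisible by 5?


Track length mod 5: states 0..4, accept at 0
Minimal DFA: 5 states


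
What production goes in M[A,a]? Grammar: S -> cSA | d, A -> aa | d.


For [A, a]: 'a' ∈ FIRST(aa)
Entry: A -> aa


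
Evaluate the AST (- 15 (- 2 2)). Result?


Evaluate inner: (- 2 2) = 0
Evaluate root: (- 15 0) = 15
Result: 15


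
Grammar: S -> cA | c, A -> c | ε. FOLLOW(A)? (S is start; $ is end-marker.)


$ ∈ FOLLOW(S). For each A -> αBβ: add FIRST(β)\{ε} to FOLLOW(B); if β nullable, add FOLLOW(A).
FOLLOW(A) = {$}


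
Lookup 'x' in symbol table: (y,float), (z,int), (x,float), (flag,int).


Lookup 'x' → type float


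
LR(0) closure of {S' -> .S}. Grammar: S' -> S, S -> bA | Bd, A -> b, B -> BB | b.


Start: S' -> .S
For each item with dot before a nonterminal B, add B -> .γ for every B-production
Closure: [S' -> .S, S -> .bA, S -> .Bd, B -> .BB, B -> .b]


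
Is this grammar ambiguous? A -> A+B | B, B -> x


precedence layered via separate nonterminal B: deterministic
Unambiguous


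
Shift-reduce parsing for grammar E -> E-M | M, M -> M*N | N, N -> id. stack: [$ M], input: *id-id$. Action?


shift '*' to continue M -> M*N
Action: shift


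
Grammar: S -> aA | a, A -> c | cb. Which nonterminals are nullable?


A nonterminal is nullable iff some alternative derives ε (directly, or every symbol in it is nullable)
Nullable: {}


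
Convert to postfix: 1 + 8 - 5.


Left to right (same or higher precedence on left)
Postfix: 1 8 + 5 -


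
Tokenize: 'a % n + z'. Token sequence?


Scan left to right, longest-match per lexeme
Tokens: ID(a), OP(%), ID(n), OP(+), ID(z)


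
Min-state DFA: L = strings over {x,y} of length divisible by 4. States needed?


Track length mod 4: states 0..3, accept at 0
Minimal DFA: 4 states


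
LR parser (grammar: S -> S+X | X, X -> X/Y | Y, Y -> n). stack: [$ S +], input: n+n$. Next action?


no handle ('S+' is not any RHS); shift 'n'
Action: shift


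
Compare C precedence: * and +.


'*' is multiplicative (level 10); '+' is additive (level 9)
Higher level binds tighter
'*' has higher precedence than '+'


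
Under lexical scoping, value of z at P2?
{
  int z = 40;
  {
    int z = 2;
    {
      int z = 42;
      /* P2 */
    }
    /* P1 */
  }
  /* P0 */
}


z declared in the same block as P2
z = 42


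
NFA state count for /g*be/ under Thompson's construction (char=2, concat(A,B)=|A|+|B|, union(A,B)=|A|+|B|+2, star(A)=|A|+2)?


Syntax tree has 3 char leaf(s), 0 union(s), 1 star(s)
chars contribute 3×2 = 6; each union adds +2; each star adds +2
Total: 6 + 0 + 2 = 8 states


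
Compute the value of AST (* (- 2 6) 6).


Evaluate inner: (- 2 6) = -4
Evaluate root: (* -4 6) = -24
Result: -24


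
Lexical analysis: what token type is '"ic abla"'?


Pattern: double-quoted sequence
Type: STRING_LITERAL


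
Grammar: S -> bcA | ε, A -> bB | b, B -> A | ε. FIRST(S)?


Per alternative of S: FIRST(bcA) = {b}; FIRST(ε) = {ε}
FIRST(S) = {b, ε}


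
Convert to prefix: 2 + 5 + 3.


left-to-right (same/higher precedence on left): tree is (+ (+ 2 5) 3)
Prefix: + + 2 5 3


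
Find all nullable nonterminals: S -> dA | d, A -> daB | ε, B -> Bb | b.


A nonterminal is nullable iff some alternative derives ε (directly, or every symbol in it is nullable)
Nullable: {A}


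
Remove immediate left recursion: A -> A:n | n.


Left-recursive alternatives: A:n; non-recursive: n
Introduce A': A -> nA', A' -> :nA' | ε


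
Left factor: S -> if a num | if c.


Common prefix: 'if'
Factored: S -> if S', S' -> a num | c


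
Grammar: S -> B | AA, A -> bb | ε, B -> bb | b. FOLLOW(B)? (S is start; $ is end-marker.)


$ ∈ FOLLOW(S). For each A -> αBβ: add FIRST(β)\{ε} to FOLLOW(B); if β nullable, add FOLLOW(A).
FOLLOW(B) = {$}


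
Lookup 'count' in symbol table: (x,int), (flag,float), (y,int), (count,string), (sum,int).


Lookup 'count' → type string


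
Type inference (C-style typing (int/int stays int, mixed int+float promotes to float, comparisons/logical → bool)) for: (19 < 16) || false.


Operand types: bool || bool
Rule: logical operators take bool operands and yield bool
Result type: bool


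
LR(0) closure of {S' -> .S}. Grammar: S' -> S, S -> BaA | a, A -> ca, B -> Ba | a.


Start: S' -> .S
For each item with dot before a nonterminal B, add B -> .γ for every B-production
Closure: [S' -> .S, S -> .BaA, S -> .a, B -> .Ba, B -> .a]


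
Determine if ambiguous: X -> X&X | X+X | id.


'id&id+id' has two parse trees (no precedence encoded between & and +)
Ambiguous


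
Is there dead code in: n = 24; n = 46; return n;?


first assignment to n is overwritten before any read
Dead: 'n = 24'


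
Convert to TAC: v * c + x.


Break into single-operator statements:
t1 = v * c
t2 = t1 + x


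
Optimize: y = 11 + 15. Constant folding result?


11 + 15 = 26 at compile time
Optimized: y = 26


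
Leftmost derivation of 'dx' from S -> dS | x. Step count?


Derivation: S => dS => dx
Steps: 2


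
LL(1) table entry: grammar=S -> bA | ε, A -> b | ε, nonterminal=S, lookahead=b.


For [S, b]: 'b' ∈ FIRST(bA)
Entry: S -> bA


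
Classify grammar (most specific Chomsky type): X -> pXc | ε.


Single nonterminal LHS, but p^n c^n is not regular
Classification: Type 2 (Context-Free)


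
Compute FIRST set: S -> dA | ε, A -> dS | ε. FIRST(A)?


Per alternative of A: FIRST(dS) = {d}; FIRST(ε) = {ε}
FIRST(A) = {d, ε}


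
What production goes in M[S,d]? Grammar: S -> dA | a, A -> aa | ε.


For [S, d]: 'd' ∈ FIRST(dA)
Entry: S -> dA


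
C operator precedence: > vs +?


'+' is additive (level 9); '>' is relational (level 7)
Higher level binds tighter
'+' has higher precedence than '>'


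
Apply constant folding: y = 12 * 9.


12 * 9 = 108 at compile time
Optimized: y = 108


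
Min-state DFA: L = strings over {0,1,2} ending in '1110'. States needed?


Track the longest suffix of input matching a prefix of '1110': 5 classes (prefixes of length 0..4)
Minimal DFA: 5 states


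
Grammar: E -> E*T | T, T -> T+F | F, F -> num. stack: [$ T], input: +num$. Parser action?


shift '+' to continue T -> T+F
Action: shift


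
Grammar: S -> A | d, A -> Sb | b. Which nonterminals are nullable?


A nonterminal is nullable iff some alternative derives ε (directly, or every symbol in it is nullable)
Nullable: {}


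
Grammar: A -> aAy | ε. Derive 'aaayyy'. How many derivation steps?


Derivation: A => aAy => aaAyy => aaaAyyy => aaayyy
Steps: 4


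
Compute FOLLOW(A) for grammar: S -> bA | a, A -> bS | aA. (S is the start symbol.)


$ ∈ FOLLOW(S). For each A -> αBβ: add FIRST(β)\{ε} to FOLLOW(B); if β nullable, add FOLLOW(A).
FOLLOW(A) = {$}


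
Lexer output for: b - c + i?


Scan left to right, longest-match per lexeme
Tokens: ID(b), OP(-), ID(c), OP(+), ID(i)


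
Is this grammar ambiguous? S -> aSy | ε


balanced a^n…y^n: each string has a unique parse
Unambiguous


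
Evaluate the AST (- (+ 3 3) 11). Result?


Evaluate inner: (+ 3 3) = 6
Evaluate root: (- 6 11) = -5
Result: -5


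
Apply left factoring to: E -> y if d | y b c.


Common prefix: 'y'
Factored: E -> y E', E' -> if d | b c


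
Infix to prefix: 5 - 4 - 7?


left-to-right (same/higher precedence on left): tree is (- (- 5 4) 7)
Prefix: - - 5 4 7


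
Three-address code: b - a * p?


Break into single-operator statements:
t1 = a * p
t2 = b - t1


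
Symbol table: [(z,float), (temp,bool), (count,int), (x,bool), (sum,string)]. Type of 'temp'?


Lookup 'temp' → type bool


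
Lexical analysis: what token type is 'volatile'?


Pattern: reserved word
Type: KEYWORD


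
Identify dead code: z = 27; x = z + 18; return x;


z is read by x's definition; x is returned
No dead code


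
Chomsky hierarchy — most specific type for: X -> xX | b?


Right-linear: every RHS is a terminal or a terminal followed by one nonterminal
Classification: Type 3 (Regular)


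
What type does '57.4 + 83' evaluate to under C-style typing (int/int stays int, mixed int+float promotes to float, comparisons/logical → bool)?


Operand types: float + int
Rule: mixed int/float promotes to float; int/int stays int
Result type: float


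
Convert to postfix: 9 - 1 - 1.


Left to right (same or higher precedence on left)
Postfix: 9 1 - 1 -


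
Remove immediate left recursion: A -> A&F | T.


Left-recursive alternatives: A&F; non-recursive: T
Introduce A': A -> TA', A' -> &FA' | ε


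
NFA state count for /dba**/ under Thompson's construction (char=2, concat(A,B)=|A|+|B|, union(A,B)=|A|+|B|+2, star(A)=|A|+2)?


Syntax tree has 3 char leaf(s), 0 union(s), 2 star(s)
chars contribute 3×2 = 6; each union adds +2; each star adds +2
Total: 6 + 0 + 4 = 10 states


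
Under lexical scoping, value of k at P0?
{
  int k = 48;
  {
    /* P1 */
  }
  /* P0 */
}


k declared in the same block as P0
k = 48


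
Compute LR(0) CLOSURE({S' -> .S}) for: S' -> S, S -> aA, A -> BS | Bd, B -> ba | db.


Start: S' -> .S
For each item with dot before a nonterminal B, add B -> .γ for every B-production
Closure: [S' -> .S, S -> .aA]


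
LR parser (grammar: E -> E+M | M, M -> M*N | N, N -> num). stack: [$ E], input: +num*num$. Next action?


shift '+' to continue E -> E+M
Action: shift


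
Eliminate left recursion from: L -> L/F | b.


Left-recursive alternatives: L/F; non-recursive: b
Introduce L': L -> bL', L' -> /FL' | ε


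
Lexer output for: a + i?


Scan left to right, longest-match per lexeme
Tokens: ID(a), OP(+), ID(i)


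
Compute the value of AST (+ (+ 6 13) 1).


Evaluate inner: (+ 6 13) = 19
Evaluate root: (+ 19 1) = 20
Result: 20


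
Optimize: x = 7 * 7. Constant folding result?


7 * 7 = 49 at compile time
Optimized: x = 49


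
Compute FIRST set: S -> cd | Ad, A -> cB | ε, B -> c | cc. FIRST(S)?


Per alternative of S: FIRST(cd) = {c}; FIRST(Ad) = {c, d}
FIRST(S) = {c, d}


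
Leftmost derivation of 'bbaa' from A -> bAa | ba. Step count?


Derivation: A => bAa => bbaa
Steps: 2


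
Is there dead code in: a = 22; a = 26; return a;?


first assignment to a is overwritten before any read
Dead: 'a = 22'


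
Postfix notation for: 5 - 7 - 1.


Left to right (same or higher precedence on left)
Postfix: 5 7 - 1 -


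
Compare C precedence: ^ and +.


'+' is additive (level 9); '^' is bitwise XOR (level 4)
Higher level binds tighter
'+' has higher precedence than '^'


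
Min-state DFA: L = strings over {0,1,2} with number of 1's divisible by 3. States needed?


Track (count of 1) mod 3: states 0..2, accept at 0
Minimal DFA: 3 states


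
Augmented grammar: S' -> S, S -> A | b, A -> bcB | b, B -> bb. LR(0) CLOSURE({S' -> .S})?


Start: S' -> .S
For each item with dot before a nonterminal B, add B -> .γ for every B-production
Closure: [S' -> .S, S -> .A, S -> .b, A -> .bcB, A -> .b]


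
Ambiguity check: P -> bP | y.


right-linear, alternatives start with distinct terminals 'b' vs 'y': unique leftmost derivation
Unambiguous


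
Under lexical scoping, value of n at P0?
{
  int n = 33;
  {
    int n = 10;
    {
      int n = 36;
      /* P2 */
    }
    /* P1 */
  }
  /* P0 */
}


n declared in the same block as P0
n = 33


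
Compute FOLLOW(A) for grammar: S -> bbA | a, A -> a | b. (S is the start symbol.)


$ ∈ FOLLOW(S). For each A -> αBβ: add FIRST(β)\{ε} to FOLLOW(B); if β nullable, add FOLLOW(A).
FOLLOW(A) = {$}


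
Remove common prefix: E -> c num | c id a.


Common prefix: 'c'
Factored: E -> c E', E' -> num | id a


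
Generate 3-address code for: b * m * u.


Break into single-operator statements:
t1 = b * m
t2 = t1 * u


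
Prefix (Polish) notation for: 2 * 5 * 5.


left-to-right (same/higher precedence on left): tree is (* (* 2 5) 5)
Prefix: * * 2 5 5


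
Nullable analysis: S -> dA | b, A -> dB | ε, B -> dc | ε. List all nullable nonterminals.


A nonterminal is nullable iff some alternative derives ε (directly, or every symbol in it is nullable)
Nullable: {A, B}


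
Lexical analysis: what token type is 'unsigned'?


Pattern: reserved word
Type: KEYWORD


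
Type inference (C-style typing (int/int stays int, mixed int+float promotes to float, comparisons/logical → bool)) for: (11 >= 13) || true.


Operand types: bool || bool
Rule: logical operators take bool operands and yield bool
Result type: bool


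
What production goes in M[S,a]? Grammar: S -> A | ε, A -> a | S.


For [S, a]: 'a' ∈ FIRST(A)
Entry: S -> A


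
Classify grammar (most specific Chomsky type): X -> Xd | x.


Left-linear: every RHS is a terminal or one nonterminal followed by a terminal
Classification: Type 3 (Regular)


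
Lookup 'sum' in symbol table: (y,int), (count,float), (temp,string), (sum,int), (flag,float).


Lookup 'sum' → type int


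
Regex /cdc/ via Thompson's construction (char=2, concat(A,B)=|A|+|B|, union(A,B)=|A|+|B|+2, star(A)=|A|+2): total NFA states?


Syntax tree has 3 char leaf(s), 0 union(s), 0 star(s)
chars contribute 3×2 = 6; each union adds +2; each star adds +2
Total: 6 + 0 + 0 = 6 states


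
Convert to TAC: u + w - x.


Break into single-operator statements:
t1 = u + w
t2 = t1 - x


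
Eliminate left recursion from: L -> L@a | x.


Left-recursive alternatives: L@a; non-recursive: x
Introduce L': L -> xL', L' -> @aL' | ε


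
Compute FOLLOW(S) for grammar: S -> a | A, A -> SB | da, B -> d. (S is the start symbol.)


$ ∈ FOLLOW(S). For each A -> αBβ: add FIRST(β)\{ε} to FOLLOW(B); if β nullable, add FOLLOW(A).
FOLLOW(S) = {$, d}


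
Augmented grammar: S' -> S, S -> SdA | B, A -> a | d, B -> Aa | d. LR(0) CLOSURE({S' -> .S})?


Start: S' -> .S
For each item with dot before a nonterminal B, add B -> .γ for every B-production
Closure: [S' -> .S, S -> .SdA, S -> .B, B -> .Aa, B -> .d, A -> .a, A -> .d]


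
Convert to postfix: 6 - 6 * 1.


* has higher precedence, evaluate 6*1 first
Postfix: 6 6 1 * -


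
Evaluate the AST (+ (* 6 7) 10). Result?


Evaluate inner: (* 6 7) = 42
Evaluate root: (+ 42 10) = 52
Result: 52


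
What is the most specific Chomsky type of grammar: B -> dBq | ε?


Single nonterminal LHS, but d^n q^n is not regular
Classification: Type 2 (Context-Free)


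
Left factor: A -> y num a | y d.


Common prefix: 'y'
Factored: A -> y A', A' -> num a | d


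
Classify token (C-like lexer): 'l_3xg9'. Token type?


Pattern: letter/underscore followed by alphanumerics, not a keyword
Type: IDENTIFIER


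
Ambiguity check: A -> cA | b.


right-linear, alternatives start with distinct terminals 'c' vs 'b': unique leftmost derivation
Unambiguous


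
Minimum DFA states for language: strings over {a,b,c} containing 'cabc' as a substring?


KMP-style automaton: 4 progress states + 1 absorbing accept = 5
Minimal DFA: 5 states


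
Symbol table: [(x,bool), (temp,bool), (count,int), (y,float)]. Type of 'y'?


Lookup 'y' → type float


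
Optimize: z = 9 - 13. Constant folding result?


9 - 13 = -4 at compile time
Optimized: z = -4


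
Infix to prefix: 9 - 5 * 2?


'*' binds tighter: tree is (- 9 (* 5 2))
Prefix: - 9 * 5 2


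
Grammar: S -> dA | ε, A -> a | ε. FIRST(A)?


Per alternative of A: FIRST(a) = {a}; FIRST(ε) = {ε}
FIRST(A) = {a, ε}


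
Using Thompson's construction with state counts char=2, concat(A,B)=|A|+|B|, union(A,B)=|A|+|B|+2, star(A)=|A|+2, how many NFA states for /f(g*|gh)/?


Syntax tree has 4 char leaf(s), 1 union(s), 1 star(s)
chars contribute 4×2 = 8; each union adds +2; each star adds +2
Total: 8 + 2 + 2 = 12 states


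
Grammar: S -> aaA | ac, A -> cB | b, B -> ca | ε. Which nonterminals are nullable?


A nonterminal is nullable iff some alternative derives ε (directly, or every symbol in it is nullable)
Nullable: {B}


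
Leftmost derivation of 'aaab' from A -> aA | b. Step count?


Derivation: A => aA => aaA => aaaA => aaab
Steps: 4


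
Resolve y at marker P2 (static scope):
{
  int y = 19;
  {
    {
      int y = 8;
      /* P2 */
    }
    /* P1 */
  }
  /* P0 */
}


y declared in the same block as P2
y = 8


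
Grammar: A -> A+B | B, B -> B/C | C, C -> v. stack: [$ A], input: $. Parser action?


start symbol A on stack, input exhausted
Action: accept


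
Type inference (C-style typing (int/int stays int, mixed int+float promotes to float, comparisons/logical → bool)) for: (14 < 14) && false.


Operand types: bool && bool
Rule: logical operators take bool operands and yield bool
Result type: bool


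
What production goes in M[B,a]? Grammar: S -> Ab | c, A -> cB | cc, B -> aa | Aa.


For [B, a]: 'a' ∈ FIRST(aa)
Entry: B -> aa


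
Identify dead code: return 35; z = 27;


statement follows a return and is unreachable
Dead: 'z = 27'


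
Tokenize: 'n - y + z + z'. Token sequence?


Scan left to right, longest-match per lexeme
Tokens: ID(n), OP(-), ID(y), OP(+), ID(z), OP(+), ID(z)


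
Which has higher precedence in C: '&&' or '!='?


'!=' is equality (level 6); '&&' is logical AND (level 2)
Higher level binds tighter
'!=' has higher precedence than '&&'


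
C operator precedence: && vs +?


'+' is additive (level 9); '&&' is logical AND (level 2)
Higher level binds tighter
'+' has higher precedence than '&&'


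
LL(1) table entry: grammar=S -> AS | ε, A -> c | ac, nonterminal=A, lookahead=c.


For [A, c]: 'c' ∈ FIRST(c)
Entry: A -> c


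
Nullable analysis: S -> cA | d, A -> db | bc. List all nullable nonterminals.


A nonterminal is nullable iff some alternative derives ε (directly, or every symbol in it is nullable)
Nullable: {}


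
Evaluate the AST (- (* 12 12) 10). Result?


Evaluate inner: (* 12 12) = 144
Evaluate root: (- 144 10) = 134
Result: 134


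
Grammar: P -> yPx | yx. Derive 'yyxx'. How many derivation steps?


Derivation: P => yPx => yyxx
Steps: 2


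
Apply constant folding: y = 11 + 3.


11 + 3 = 14 at compile time
Optimized: y = 14


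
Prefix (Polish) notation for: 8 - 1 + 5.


left-to-right (same/higher precedence on left): tree is (+ (- 8 1) 5)
Prefix: + - 8 1 5


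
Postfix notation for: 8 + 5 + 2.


Left to right (same or higher precedence on left)
Postfix: 8 5 + 2 +


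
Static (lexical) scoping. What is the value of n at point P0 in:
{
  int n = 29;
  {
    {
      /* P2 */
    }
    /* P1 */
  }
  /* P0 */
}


n declared in the same block as P0
n = 29


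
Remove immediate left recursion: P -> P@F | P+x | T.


Left-recursive alternatives: P@F, P+x; non-recursive: T
Introduce P': P -> TP', P' -> @FP' | +xP' | ε


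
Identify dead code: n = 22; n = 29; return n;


first assignment to n is overwritten before any read
Dead: 'n = 22'


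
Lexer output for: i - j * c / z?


Scan left to right, longest-match per lexeme
Tokens: ID(i), OP(-), ID(j), OP(*), ID(c), OP(/), ID(z)


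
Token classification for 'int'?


Pattern: reserved word
Type: KEYWORD


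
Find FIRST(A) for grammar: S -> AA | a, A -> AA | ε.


Per alternative of A: FIRST(AA) = {ε}; FIRST(ε) = {ε}
FIRST(A) = {ε}


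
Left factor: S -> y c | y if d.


Common prefix: 'y'
Factored: S -> y S', S' -> c | if d


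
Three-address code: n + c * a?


Break into single-operator statements:
t1 = c * a
t2 = n + t1


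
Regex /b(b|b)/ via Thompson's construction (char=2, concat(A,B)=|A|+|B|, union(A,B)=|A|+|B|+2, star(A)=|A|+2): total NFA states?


Syntax tree has 3 char leaf(s), 1 union(s), 0 star(s)
chars contribute 3×2 = 6; each union adds +2; each star adds +2
Total: 6 + 2 + 0 = 8 states


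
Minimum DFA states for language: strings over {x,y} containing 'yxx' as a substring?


KMP-style automaton: 3 progress states + 1 absorbing accept = 4
Minimal DFA: 4 states


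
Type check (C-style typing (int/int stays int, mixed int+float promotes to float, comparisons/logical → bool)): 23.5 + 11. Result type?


Operand types: float + int
Rule: mixed int/float promotes to float; int/int stays int
Result type: float


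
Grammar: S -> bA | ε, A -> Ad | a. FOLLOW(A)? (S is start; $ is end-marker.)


$ ∈ FOLLOW(S). For each A -> αBβ: add FIRST(β)\{ε} to FOLLOW(B); if β nullable, add FOLLOW(A).
FOLLOW(A) = {$, d}


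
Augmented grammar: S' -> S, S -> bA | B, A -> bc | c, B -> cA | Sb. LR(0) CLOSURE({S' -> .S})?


Start: S' -> .S
For each item with dot before a nonterminal B, add B -> .γ for every B-production
Closure: [S' -> .S, S -> .bA, S -> .B, B -> .cA, B -> .Sb]


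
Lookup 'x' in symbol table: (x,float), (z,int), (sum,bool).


Lookup 'x' → type float


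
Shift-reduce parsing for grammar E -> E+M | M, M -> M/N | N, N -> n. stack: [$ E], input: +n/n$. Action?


shift '+' to continue E -> E+M
Action: shift


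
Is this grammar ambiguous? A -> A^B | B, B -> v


precedence layered via separate nonterminal B: deterministic
Unambiguous


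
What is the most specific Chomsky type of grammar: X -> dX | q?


Right-linear: every RHS is a terminal or a terminal followed by one nonterminal
Classification: Type 3 (Regular)


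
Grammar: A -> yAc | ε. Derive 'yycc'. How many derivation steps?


Derivation: A => yAc => yyAcc => yycc
Steps: 3


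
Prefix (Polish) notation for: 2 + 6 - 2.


left-to-right (same/higher precedence on left): tree is (- (+ 2 6) 2)
Prefix: - + 2 6 2


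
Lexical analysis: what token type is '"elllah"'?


Pattern: double-quoted sequence
Type: STRING_LITERAL


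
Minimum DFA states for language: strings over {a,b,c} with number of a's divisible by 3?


Track (count of a) mod 3: states 0..2, accept at 0
Minimal DFA: 3 states


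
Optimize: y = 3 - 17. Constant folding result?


3 - 17 = -14 at compile time
Optimized: y = -14


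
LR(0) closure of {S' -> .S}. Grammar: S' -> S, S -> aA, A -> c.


Start: S' -> .S
For each item with dot before a nonterminal B, add B -> .γ for every B-production
Closure: [S' -> .S, S -> .aA]


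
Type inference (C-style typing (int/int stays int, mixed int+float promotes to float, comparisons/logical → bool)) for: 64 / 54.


Operand types: int / int
Rule: mixed int/float promotes to float; int/int stays int
Result type: int


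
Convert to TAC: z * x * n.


Break into single-operator statements:
t1 = z * x
t2 = t1 * n


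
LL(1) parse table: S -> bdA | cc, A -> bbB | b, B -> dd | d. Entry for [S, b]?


For [S, b]: 'b' ∈ FIRST(bdA)
Entry: S -> bdA


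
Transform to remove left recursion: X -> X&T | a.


Left-recursive alternatives: X&T; non-recursive: a
Introduce X': X -> aX', X' -> &TX' | ε


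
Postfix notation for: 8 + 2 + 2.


Left to right (same or higher precedence on left)
Postfix: 8 2 + 2 +


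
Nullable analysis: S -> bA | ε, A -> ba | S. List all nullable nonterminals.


A nonterminal is nullable iff some alternative derives ε (directly, or every symbol in it is nullable)
Nullable: {A, S}


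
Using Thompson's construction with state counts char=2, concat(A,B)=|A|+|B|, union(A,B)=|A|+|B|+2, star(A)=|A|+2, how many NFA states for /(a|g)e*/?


Syntax tree has 3 char leaf(s), 1 union(s), 1 star(s)
chars contribute 3×2 = 6; each union adds +2; each star adds +2
Total: 6 + 2 + 2 = 10 states


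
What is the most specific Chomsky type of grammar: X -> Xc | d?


Left-linear: every RHS is a terminal or one nonterminal followed by a terminal
Classification: Type 3 (Regular)


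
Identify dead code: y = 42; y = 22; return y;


first assignment to y is overwritten before any read
Dead: 'y = 42'


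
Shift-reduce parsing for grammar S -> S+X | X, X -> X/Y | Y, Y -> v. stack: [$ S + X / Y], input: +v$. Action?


handle 'X/Y' on top
Action: reduce (X -> X/Y)


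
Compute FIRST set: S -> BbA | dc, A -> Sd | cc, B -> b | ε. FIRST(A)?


Per alternative of A: FIRST(Sd) = {b, d}; FIRST(cc) = {c}
FIRST(A) = {b, c, d}


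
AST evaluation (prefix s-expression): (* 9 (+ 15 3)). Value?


Evaluate inner: (+ 15 3) = 18
Evaluate root: (* 9 18) = 162
Result: 162


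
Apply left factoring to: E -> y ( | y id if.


Common prefix: 'y'
Factored: E -> y E', E' -> ( | id if


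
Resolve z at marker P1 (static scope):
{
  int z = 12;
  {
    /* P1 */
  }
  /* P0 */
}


P1's block does not declare z; resolves to the enclosing declaration at depth 0
z = 12


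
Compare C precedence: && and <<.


'<<' is shift (level 8); '&&' is logical AND (level 2)
Higher level binds tighter
'<<' has higher precedence than '&&'


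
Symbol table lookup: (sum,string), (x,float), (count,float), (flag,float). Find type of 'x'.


Lookup 'x' → type float


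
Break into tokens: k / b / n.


Scan left to right, longest-match per lexeme
Tokens: ID(k), OP(/), ID(b), OP(/), ID(n)


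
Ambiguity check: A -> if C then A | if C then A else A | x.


dangling else: 'if C then if C then x else x' parses two ways
Ambiguous


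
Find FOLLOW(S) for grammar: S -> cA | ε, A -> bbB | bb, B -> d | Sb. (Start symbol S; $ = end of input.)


$ ∈ FOLLOW(S). For each A -> αBβ: add FIRST(β)\{ε} to FOLLOW(B); if β nullable, add FOLLOW(A).
FOLLOW(S) = {$, b}


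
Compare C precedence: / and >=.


'/' is multiplicative (level 10); '>=' is relational (level 7)
Higher level binds tighter
'/' has higher precedence than '>='


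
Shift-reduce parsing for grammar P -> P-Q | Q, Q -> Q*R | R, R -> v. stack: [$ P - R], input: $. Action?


'R' (not preceded by Q*) is the handle for Q -> R
Action: reduce (Q -> R)


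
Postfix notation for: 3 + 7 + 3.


Left to right (same or higher precedence on left)
Postfix: 3 7 + 3 +


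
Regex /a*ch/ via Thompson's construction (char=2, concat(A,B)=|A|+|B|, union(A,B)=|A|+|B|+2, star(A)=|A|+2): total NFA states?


Syntax tree has 3 char leaf(s), 0 union(s), 1 star(s)
chars contribute 3×2 = 6; each union adds +2; each star adds +2
Total: 6 + 0 + 2 = 8 states


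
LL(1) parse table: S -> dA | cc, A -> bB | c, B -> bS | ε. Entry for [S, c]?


For [S, c]: 'c' ∈ FIRST(cc)
Entry: S -> cc


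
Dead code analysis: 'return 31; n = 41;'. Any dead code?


statement follows a return and is unreachable
Dead: 'n = 41'


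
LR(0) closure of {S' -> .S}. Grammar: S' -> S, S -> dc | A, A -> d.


Start: S' -> .S
For each item with dot before a nonterminal B, add B -> .γ for every B-production
Closure: [S' -> .S, S -> .dc, S -> .A, A -> .d]


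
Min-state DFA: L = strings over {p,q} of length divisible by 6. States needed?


Track length mod 6: states 0..5, accept at 0
Minimal DFA: 6 states


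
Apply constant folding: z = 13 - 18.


13 - 18 = -5 at compile time
Optimized: z = -5


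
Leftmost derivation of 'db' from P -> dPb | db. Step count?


Derivation: P => db
Steps: 1


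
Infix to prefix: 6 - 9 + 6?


left-to-right (same/higher precedence on left): tree is (+ (- 6 9) 6)
Prefix: + - 6 9 6


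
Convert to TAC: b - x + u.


Break into single-operator statements:
t1 = b - x
t2 = t1 + u


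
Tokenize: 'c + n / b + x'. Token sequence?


Scan left to right, longest-match per lexeme
Tokens: ID(c), OP(+), ID(n), OP(/), ID(b), OP(+), ID(x)


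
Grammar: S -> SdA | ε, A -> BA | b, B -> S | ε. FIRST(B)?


Per alternative of B: FIRST(S) = {d, ε}; FIRST(ε) = {ε}
FIRST(B) = {d, ε}


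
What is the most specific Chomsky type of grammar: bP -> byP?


LHS has context (more than one symbol) and |LHS| ≤ |RHS|
Classification: Type 1 (Context-Sensitive)


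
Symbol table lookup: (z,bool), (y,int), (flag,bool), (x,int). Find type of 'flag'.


Lookup 'flag' → type bool


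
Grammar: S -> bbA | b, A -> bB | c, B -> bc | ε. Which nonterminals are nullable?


A nonterminal is nullable iff some alternative derives ε (directly, or every symbol in it is nullable)
Nullable: {B}


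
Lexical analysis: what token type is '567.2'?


Pattern: digits with a decimal point
Type: FLOAT_LITERAL


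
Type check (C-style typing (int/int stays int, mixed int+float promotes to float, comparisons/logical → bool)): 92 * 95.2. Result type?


Operand types: int * float
Rule: mixed int/float promotes to float; int/int stays int
Result type: float


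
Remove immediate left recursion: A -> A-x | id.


Left-recursive alternatives: A-x; non-recursive: id
Introduce A': A -> idA', A' -> -xA' | ε


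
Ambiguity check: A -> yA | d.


right-linear, alternatives start with distinct terminals 'y' vs 'd': unique leftmost derivation
Unambiguous


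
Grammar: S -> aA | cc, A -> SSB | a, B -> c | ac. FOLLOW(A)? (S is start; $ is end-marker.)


$ ∈ FOLLOW(S). For each A -> αBβ: add FIRST(β)\{ε} to FOLLOW(B); if β nullable, add FOLLOW(A).
FOLLOW(A) = {$, a, c}


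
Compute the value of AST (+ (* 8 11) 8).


Evaluate inner: (* 8 11) = 88
Evaluate root: (+ 88 8) = 96
Result: 96


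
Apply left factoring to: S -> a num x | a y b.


Common prefix: 'a'
Factored: S -> a S', S' -> num x | y b


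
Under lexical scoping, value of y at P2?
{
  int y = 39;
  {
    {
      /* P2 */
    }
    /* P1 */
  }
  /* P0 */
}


P2's block does not declare y; resolves to the enclosing declaration at depth 0
y = 39


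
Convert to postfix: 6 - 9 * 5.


* has higher precedence, evaluate 9*5 first
Postfix: 6 9 5 * -


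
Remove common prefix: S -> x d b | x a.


Common prefix: 'x'
Factored: S -> x S', S' -> d b | a


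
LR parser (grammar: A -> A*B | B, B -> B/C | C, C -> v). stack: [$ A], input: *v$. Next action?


shift '*' to continue A -> A*B
Action: shift


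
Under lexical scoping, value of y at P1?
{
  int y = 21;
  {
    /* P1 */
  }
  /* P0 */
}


P1's block does not declare y; resolves to the enclosing declaration at depth 0
y = 21


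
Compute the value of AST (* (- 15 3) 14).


Evaluate inner: (- 15 3) = 12
Evaluate root: (* 12 14) = 168
Result: 168


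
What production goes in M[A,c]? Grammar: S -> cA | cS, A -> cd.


For [A, c]: 'c' ∈ FIRST(cd)
Entry: A -> cd


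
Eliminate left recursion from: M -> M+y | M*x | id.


Left-recursive alternatives: M+y, M*x; non-recursive: id
Introduce M': M -> idM', M' -> +yM' | *xM' | ε


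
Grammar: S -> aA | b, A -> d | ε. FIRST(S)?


Per alternative of S: FIRST(aA) = {a}; FIRST(b) = {b}
FIRST(S) = {a, b}


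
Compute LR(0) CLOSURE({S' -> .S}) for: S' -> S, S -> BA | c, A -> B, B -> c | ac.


Start: S' -> .S
For each item with dot before a nonterminal B, add B -> .γ for every B-production
Closure: [S' -> .S, S -> .BA, S -> .c, B -> .c, B -> .ac]


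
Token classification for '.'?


Pattern: operator symbol
Type: OPERATOR


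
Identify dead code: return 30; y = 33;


statement follows a return and is unreachable
Dead: 'y = 33'


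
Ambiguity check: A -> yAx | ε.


balanced y^n…x^n: each string has a unique parse
Unambiguous


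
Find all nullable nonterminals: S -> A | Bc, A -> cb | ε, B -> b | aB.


A nonterminal is nullable iff some alternative derives ε (directly, or every symbol in it is nullable)
Nullable: {A, S}


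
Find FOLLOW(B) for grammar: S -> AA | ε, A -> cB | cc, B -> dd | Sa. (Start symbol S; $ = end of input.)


$ ∈ FOLLOW(S). For each A -> αBβ: add FIRST(β)\{ε} to FOLLOW(B); if β nullable, add FOLLOW(A).
FOLLOW(B) = {$, a, c}


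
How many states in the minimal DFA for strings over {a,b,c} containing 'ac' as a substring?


KMP-style automaton: 2 progress states + 1 absorbing accept = 3
Minimal DFA: 3 states


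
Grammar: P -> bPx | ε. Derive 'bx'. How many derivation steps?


Derivation: P => bPx => bx
Steps: 2


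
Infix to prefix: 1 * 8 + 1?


left-to-right (same/higher precedence on left): tree is (+ (* 1 8) 1)
Prefix: + * 1 8 1


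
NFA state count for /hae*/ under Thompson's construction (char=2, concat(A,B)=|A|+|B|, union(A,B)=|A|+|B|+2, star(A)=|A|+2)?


Syntax tree has 3 char leaf(s), 0 union(s), 1 star(s)
chars contribute 3×2 = 6; each union adds +2; each star adds +2
Total: 6 + 0 + 2 = 8 states


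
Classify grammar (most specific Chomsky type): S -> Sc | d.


Left-linear: every RHS is a terminal or one nonterminal followed by a terminal
Classification: Type 3 (Regular)


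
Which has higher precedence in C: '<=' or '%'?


'%' is multiplicative (level 10); '<=' is relational (level 7)
Higher level binds tighter
'%' has higher precedence than '<='


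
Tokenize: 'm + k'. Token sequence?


Scan left to right, longest-match per lexeme
Tokens: ID(m), OP(+), ID(k)


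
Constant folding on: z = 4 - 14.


4 - 14 = -10 at compile time
Optimized: z = -10


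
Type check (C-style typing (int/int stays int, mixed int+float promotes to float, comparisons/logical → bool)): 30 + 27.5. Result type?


Operand types: int + float
Rule: mixed int/float promotes to float; int/int stays int
Result type: float


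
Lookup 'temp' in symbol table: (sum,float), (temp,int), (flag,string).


Lookup 'temp' → type int


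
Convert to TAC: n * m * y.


Break into single-operator statements:
t1 = n * m
t2 = t1 * y


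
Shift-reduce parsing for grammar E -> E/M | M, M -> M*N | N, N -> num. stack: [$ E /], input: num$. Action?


no handle ('E/' is not any RHS); shift 'num'
Action: shift


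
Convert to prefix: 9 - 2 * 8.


'*' binds tighter: tree is (- 9 (* 2 8))
Prefix: - 9 * 2 8


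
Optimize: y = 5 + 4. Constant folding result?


5 + 4 = 9 at compile time
Optimized: y = 9


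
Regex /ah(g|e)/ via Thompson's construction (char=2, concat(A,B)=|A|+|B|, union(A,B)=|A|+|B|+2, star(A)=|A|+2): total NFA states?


Syntax tree has 4 char leaf(s), 1 union(s), 0 star(s)
chars contribute 4×2 = 8; each union adds +2; each star adds +2
Total: 8 + 2 + 0 = 10 states


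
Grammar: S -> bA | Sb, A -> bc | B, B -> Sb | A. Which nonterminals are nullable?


A nonterminal is nullable iff some alternative derives ε (directly, or every symbol in it is nullable)
Nullable: {}


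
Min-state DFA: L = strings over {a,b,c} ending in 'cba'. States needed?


Track the longest suffix of input matching a prefix of 'cba': 4 classes (prefixes of length 0..3)
Minimal DFA: 4 states


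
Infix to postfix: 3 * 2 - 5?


Left to right (same or higher precedence on left)
Postfix: 3 2 * 5 -


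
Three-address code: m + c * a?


Break into single-operator statements:
t1 = c * a
t2 = m + t1


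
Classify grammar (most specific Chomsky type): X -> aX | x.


Right-linear: every RHS is a terminal or a terminal followed by one nonterminal
Classification: Type 3 (Regular)


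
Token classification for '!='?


Pattern: operator symbol
Type: OPERATOR


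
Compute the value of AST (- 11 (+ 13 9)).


Evaluate inner: (+ 13 9) = 22
Evaluate root: (- 11 22) = -11
Result: -11


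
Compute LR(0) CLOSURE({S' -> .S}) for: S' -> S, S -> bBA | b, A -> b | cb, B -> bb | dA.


Start: S' -> .S
For each item with dot before a nonterminal B, add B -> .γ for every B-production
Closure: [S' -> .S, S -> .bBA, S -> .b]


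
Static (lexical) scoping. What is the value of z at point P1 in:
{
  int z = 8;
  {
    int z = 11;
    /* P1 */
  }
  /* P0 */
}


z declared in the same block as P1
z = 11


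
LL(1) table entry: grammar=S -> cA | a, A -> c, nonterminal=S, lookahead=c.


For [S, c]: 'c' ∈ FIRST(cA)
Entry: S -> cA


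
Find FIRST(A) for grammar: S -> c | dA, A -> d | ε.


Per alternative of A: FIRST(d) = {d}; FIRST(ε) = {ε}
FIRST(A) = {d, ε}


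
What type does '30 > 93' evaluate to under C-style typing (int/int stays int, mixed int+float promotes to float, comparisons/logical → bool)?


Operand types: int > int
Rule: comparison yields bool
Result type: bool


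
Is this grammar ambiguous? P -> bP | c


right-linear, alternatives start with distinct terminals 'b' vs 'c': unique leftmost derivation
Unambiguous


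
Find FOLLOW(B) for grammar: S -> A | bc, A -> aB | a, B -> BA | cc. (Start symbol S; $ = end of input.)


$ ∈ FOLLOW(S). For each A -> αBβ: add FIRST(β)\{ε} to FOLLOW(B); if β nullable, add FOLLOW(A).
FOLLOW(B) = {$, a}


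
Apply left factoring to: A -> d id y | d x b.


Common prefix: 'd'
Factored: A -> d A', A' -> id y | x b


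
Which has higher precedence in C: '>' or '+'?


'+' is additive (level 9); '>' is relational (level 7)
Higher level binds tighter
'+' has higher precedence than '>'


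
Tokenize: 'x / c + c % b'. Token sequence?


Scan left to right, longest-match per lexeme
Tokens: ID(x), OP(/), ID(c), OP(+), ID(c), OP(%), ID(b)


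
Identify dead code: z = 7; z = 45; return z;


first assignment to z is overwritten before any read
Dead: 'z = 7'


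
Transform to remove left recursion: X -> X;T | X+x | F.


Left-recursive alternatives: X;T, X+x; non-recursive: F
Introduce X': X -> FX', X' -> ;TX' | +xX' | ε


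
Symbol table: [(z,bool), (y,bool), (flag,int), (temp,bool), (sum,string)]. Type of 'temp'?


Lookup 'temp' → type bool


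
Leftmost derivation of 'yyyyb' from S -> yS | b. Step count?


Derivation: S => yS => yyS => yyyS => yyyyS => yyyyb
Steps: 5


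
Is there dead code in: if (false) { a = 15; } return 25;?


condition is constant false, so the whole block is unreachable
Dead: 'if (false) { a = 15; }'


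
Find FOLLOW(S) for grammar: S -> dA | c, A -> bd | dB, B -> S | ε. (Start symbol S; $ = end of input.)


$ ∈ FOLLOW(S). For each A -> αBβ: add FIRST(β)\{ε} to FOLLOW(B); if β nullable, add FOLLOW(A).
FOLLOW(S) = {$}
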